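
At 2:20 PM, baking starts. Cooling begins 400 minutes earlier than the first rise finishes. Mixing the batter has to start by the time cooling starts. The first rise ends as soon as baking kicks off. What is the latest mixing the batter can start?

The first rise ends at 2:20 PM.
Cooling starts at 2:20 PM − 400 min = 7:40 AM.
Mixing the batter is bounded by cooling, so the latest it can start is 7:40 AM.

7:40 AM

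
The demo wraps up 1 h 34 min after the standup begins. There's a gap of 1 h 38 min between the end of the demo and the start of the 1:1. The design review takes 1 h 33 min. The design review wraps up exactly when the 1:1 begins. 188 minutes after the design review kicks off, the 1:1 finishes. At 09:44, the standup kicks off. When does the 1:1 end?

The demo ends at 09:44 + 94 min = 11:18.
The 1:1 starts at 11:18 + 98 min = 12:56.
So the design review ends at 12:56.
The design review starts at 12:56 − 93 min = 11:23.
The 1:1 ends at 11:23 + 188 min = 14:31.

14:31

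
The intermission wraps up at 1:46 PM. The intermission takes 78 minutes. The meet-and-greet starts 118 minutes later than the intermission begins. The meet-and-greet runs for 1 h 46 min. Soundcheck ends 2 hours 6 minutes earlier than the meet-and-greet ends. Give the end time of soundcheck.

The intermission starts at 1:46 PM − 78 min = 12:28 PM.
The meet-and-greet starts at 12:28 PM + 118 min = 2:26 PM.
The meet-and-greet ends at 2:26 PM + 106 min = 4:12 PM.
Soundcheck ends at 4:12 PM − 126 min = 2:06 PM.

2:06 PM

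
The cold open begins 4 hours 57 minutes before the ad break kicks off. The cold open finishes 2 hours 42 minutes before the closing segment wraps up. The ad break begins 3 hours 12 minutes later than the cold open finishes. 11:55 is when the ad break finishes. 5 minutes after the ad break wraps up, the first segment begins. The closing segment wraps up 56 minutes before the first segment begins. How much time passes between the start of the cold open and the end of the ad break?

The first segment starts at 11:55 + 5 min = 12:00.
The closing segment ends at 12:00 − 56 min = 11:04.
The cold open ends at 11:04 − 162 min = 08:22.
The ad break starts at 08:22 + 192 min = 11:34.
The cold open starts at 11:34 − 297 min = 06:37.
From 06:37 to 11:55 is 5 hours 18 minutes.

5 hours 18 minutes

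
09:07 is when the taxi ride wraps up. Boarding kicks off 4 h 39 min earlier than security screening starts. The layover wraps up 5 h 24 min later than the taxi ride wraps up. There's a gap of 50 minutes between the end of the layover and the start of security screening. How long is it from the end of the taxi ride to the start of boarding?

95 minutes

The layover ends at 09:07 + 324 min = 14:31.
Security screening starts at 14:31 + 50 min = 15:21.
Boarding starts at 15:21 − 279 min = 10:42.
From 09:07 to 10:42 is 95 minutes.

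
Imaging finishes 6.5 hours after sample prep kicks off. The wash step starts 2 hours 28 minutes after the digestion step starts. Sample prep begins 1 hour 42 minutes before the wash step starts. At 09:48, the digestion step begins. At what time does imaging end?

17:04

The wash step starts at 09:48 + 148 min = 12:16.
Sample prep starts at 12:16 − 102 min = 10:34.
Imaging ends at 10:34 + 390 min = 17:04.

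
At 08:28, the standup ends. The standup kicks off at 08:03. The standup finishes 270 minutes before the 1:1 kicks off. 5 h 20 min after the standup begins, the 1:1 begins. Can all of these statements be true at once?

No

The 1:1 starts at 08:03 + 320 min = 13:23.
The standup ends at 13:23 − 270 min = 08:53.
But the standup is also said to end at 08:28 — a 25-minute conflict.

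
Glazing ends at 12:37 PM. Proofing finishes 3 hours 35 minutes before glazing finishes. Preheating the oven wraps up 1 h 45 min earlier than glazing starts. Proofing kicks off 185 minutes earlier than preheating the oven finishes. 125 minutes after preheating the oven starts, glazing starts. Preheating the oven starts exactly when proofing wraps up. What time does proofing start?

Proofing ends at 12:37 PM − 215 min = 9:02 AM.
So preheating the oven starts at 9:02 AM.
Glazing starts at 9:02 AM + 125 min = 11:07 AM.
Preheating the oven ends at 11:07 AM − 105 min = 9:22 AM.
Proofing starts at 9:22 AM − 185 min = 6:17 AM.

6:17 AM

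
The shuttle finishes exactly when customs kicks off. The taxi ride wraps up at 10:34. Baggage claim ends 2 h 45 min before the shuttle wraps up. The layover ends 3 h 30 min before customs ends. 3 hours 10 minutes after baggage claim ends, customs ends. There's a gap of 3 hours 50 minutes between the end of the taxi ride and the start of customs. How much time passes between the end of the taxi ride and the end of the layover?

45 minutes

Customs starts at 10:34 + 230 min = 14:24.
So the shuttle ends at 14:24.
Baggage claim ends at 14:24 − 165 min = 11:39.
Customs ends at 11:39 + 190 min = 14:49.
The layover ends at 14:49 − 210 min = 11:19.
From 10:34 to 11:19 is 45 minutes.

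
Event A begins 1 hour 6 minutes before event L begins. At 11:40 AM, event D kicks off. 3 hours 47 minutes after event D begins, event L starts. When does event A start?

2:21 PM

Event L starts at 11:40 AM + 227 min = 3:27 PM.
Event A starts at 3:27 PM − 66 min = 2:21 PM.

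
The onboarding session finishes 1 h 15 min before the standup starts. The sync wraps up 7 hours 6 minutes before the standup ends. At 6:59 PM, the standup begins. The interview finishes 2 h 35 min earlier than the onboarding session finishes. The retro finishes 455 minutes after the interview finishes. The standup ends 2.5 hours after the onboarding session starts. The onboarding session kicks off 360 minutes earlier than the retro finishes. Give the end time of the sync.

12:08 PM

The onboarding session ends at 6:59 PM − 75 min = 5:44 PM.
The interview ends at 5:44 PM − 155 min = 3:09 PM.
The retro ends at 3:09 PM + 455 min = 10:44 PM.
The onboarding session starts at 10:44 PM − 360 min = 4:44 PM.
The standup ends at 4:44 PM + 150 min = 7:14 PM.
The sync ends at 7:14 PM − 426 min = 12:08 PM.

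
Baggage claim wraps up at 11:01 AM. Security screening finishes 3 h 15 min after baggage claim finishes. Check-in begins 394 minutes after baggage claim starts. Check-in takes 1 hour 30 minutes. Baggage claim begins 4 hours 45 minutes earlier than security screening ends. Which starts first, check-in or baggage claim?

Security screening ends at 11:01 AM + 195 min = 2:16 PM.
Baggage claim starts at 2:16 PM − 285 min = 9:31 AM.
Check-in starts at 9:31 AM + 394 min = 4:05 PM.
Check-in starts at 4:05 PM and baggage claim starts at 9:31 AM, so baggage claim is first.

baggage claim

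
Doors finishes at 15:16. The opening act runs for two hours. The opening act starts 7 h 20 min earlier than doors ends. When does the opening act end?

09:56

The opening act starts at 15:16 − 440 min = 07:56.
The opening act ends at 07:56 + 120 min = 09:56.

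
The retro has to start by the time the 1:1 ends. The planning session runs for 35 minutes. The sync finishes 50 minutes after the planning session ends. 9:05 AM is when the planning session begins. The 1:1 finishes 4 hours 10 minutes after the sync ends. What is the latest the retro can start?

The planning session ends at 9:05 AM + 35 min = 9:40 AM.
The sync ends at 9:40 AM + 50 min = 10:30 AM.
The 1:1 ends at 10:30 AM + 250 min = 2:40 PM.
The retro is bounded by the 1:1, so the latest it can start is 2:40 PM.

2:40 PM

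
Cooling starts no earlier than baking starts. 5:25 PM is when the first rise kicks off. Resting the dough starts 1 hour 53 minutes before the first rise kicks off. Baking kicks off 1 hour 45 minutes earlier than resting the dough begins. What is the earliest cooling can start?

1:47 PM

Resting the dough starts at 5:25 PM − 113 min = 3:32 PM.
Baking starts at 3:32 PM − 105 min = 1:47 PM.
Cooling is bounded by baking, so the earliest it can start is 1:47 PM.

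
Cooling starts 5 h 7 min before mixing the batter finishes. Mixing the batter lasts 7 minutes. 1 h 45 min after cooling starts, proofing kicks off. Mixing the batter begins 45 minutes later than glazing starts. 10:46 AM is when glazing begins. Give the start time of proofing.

Mixing the batter starts at 10:46 AM + 45 min = 11:31 AM.
Mixing the batter ends at 11:31 AM + 7 min = 11:38 AM.
Cooling starts at 11:38 AM − 307 min = 6:31 AM.
Proofing starts at 6:31 AM + 105 min = 8:16 AM.

8:16 AM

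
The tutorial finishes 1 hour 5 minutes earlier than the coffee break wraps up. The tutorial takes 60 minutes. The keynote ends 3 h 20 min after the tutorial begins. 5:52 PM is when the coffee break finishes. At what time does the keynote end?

The tutorial ends at 5:52 PM − 65 min = 4:47 PM.
The tutorial starts at 4:47 PM − 60 min = 3:47 PM.
The keynote ends at 3:47 PM + 200 min = 7:07 PM.

7:07 PM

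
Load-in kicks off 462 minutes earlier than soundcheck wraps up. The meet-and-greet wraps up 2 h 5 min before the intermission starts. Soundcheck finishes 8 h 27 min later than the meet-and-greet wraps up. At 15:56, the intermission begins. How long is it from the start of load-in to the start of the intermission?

1 h 20 min

The meet-and-greet ends at 15:56 − 125 min = 13:51.
Soundcheck ends at 13:51 + 507 min = 22:18.
Load-in starts at 22:18 − 462 min = 14:36.
From 14:36 to 15:56 is 1 h 20 min.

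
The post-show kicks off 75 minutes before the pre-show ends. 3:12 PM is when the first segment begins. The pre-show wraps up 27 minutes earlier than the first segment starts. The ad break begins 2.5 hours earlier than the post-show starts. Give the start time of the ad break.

The pre-show ends at 3:12 PM − 27 min = 2:45 PM.
The post-show starts at 2:45 PM − 75 min = 1:30 PM.
The ad break starts at 1:30 PM − 150 min = 11:00 AM.

11:00 AM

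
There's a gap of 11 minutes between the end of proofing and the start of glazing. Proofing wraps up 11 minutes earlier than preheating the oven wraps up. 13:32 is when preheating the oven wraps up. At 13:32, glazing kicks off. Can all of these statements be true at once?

Proofing ends at 13:32 − 11 min = 13:21.
Glazing starts at 13:21 + 11 min = 13:32.
That matches the stated 13:32, so the schedule is consistent.

Yes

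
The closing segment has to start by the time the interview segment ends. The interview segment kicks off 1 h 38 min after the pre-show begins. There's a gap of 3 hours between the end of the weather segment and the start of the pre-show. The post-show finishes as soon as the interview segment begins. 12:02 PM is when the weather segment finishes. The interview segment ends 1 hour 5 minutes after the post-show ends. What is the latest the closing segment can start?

The pre-show starts at 12:02 PM + 180 min = 3:02 PM.
The interview segment starts at 3:02 PM + 98 min = 4:40 PM.
So the post-show ends at 4:40 PM.
The interview segment ends at 4:40 PM + 65 min = 5:45 PM.
The closing segment is bounded by the interview segment, so the latest it can start is 5:45 PM.

5:45 PM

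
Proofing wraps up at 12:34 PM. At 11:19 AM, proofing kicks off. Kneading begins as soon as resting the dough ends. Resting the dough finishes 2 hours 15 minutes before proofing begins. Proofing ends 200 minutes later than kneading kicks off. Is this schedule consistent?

No

Resting the dough ends at 11:19 AM − 135 min = 9:04 AM.
So kneading starts at 9:04 AM.
Proofing ends at 9:04 AM + 200 min = 12:24 PM.
But proofing is also said to end at 12:34 PM — a 10-minute conflict.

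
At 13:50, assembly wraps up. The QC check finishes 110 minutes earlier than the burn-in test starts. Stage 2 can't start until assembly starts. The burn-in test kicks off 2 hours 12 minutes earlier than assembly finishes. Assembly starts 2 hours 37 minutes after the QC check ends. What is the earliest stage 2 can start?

12:25

The burn-in test starts at 13:50 − 132 min = 11:38.
The QC check ends at 11:38 − 110 min = 09:48.
Assembly starts at 09:48 + 157 min = 12:25.
Stage 2 is bounded by assembly, so the earliest it can start is 12:25.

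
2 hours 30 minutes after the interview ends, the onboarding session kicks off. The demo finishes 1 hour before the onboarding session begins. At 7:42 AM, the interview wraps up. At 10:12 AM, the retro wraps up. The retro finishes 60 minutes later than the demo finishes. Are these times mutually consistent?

Yes

The onboarding session starts at 7:42 AM + 150 min = 10:12 AM.
The demo ends at 10:12 AM − 60 min = 9:12 AM.
The retro ends at 9:12 AM + 60 min = 10:12 AM.
That matches the stated 10:12 AM, so the schedule is consistent.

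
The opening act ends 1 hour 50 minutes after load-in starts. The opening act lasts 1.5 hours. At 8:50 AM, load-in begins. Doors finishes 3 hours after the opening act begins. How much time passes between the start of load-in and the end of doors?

The opening act ends at 8:50 AM + 110 min = 10:40 AM.
The opening act starts at 10:40 AM − 90 min = 9:10 AM.
Doors ends at 9:10 AM + 180 min = 12:10 PM.
From 8:50 AM to 12:10 PM is 3 hours 20 minutes.

3 hours 20 minutes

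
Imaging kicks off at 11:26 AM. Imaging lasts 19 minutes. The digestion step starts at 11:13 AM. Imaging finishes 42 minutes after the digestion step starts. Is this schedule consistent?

No

Imaging ends at 11:13 AM + 42 min = 11:55 AM.
Imaging starts at 11:55 AM − 19 min = 11:36 AM.
But imaging is also said to start at 11:26 AM — a 10-minute conflict.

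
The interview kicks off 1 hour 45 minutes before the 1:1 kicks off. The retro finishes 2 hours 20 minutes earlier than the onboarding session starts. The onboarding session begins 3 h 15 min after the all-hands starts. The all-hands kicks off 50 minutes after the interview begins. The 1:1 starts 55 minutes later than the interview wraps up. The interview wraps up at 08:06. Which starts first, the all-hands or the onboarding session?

the all-hands

The 1:1 starts at 08:06 + 55 min = 09:01.
The interview starts at 09:01 − 105 min = 07:16.
The all-hands starts at 07:16 + 50 min = 08:06.
The onboarding session starts at 08:06 + 195 min = 11:21.
The all-hands starts at 08:06 and the onboarding session starts at 11:21, so the all-hands is first.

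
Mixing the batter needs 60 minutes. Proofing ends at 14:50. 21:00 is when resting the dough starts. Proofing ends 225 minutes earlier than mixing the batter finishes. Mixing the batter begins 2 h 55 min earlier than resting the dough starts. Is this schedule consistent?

Mixing the batter starts at 21:00 − 175 min = 18:05.
Mixing the batter ends at 18:05 + 60 min = 19:05.
Proofing ends at 19:05 − 225 min = 15:20.
But proofing is also said to end at 14:50 — a 30-minute conflict.

No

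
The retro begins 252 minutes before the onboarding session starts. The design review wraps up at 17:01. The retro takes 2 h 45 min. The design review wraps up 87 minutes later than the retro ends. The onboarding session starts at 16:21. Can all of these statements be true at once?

No

The retro starts at 16:21 − 252 min = 12:09.
The retro ends at 12:09 + 165 min = 14:54.
The design review ends at 14:54 + 87 min = 16:21.
But the design review is also said to end at 17:01 — a 40-minute conflict.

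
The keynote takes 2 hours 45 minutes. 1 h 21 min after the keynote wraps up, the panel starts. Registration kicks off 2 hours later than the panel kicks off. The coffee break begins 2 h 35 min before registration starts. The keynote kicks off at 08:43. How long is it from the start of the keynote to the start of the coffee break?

3 hours 31 minutes

The keynote ends at 08:43 + 165 min = 11:28.
The panel starts at 11:28 + 81 min = 12:49.
Registration starts at 12:49 + 120 min = 14:49.
The coffee break starts at 14:49 − 155 min = 12:14.
From 08:43 to 12:14 is 3 hours 31 minutes.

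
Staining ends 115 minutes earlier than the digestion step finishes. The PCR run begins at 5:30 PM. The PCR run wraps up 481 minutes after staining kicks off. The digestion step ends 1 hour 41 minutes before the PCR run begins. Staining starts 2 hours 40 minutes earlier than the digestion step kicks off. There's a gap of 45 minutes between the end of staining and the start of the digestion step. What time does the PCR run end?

8:00 PM

The digestion step ends at 5:30 PM − 101 min = 3:49 PM.
Staining ends at 3:49 PM − 115 min = 1:54 PM.
The digestion step starts at 1:54 PM + 45 min = 2:39 PM.
Staining starts at 2:39 PM − 160 min = 11:59 AM.
The PCR run ends at 11:59 AM + 481 min = 8:00 PM.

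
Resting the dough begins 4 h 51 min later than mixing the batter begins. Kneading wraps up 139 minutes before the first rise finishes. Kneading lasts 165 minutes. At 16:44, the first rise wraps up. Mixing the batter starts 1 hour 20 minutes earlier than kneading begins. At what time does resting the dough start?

15:11

Kneading ends at 16:44 − 139 min = 14:25.
Kneading starts at 14:25 − 165 min = 11:40.
Mixing the batter starts at 11:40 − 80 min = 10:20.
Resting the dough starts at 10:20 + 291 min = 15:11.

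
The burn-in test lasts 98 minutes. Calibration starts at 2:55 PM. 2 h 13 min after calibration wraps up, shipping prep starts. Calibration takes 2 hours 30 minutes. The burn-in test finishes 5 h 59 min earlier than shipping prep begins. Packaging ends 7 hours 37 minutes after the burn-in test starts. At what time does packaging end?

7:38 PM

Calibration ends at 2:55 PM + 150 min = 5:25 PM.
Shipping prep starts at 5:25 PM + 133 min = 7:38 PM.
The burn-in test ends at 7:38 PM − 359 min = 1:39 PM.
The burn-in test starts at 1:39 PM − 98 min = 12:01 PM.
Packaging ends at 12:01 PM + 457 min = 7:38 PM.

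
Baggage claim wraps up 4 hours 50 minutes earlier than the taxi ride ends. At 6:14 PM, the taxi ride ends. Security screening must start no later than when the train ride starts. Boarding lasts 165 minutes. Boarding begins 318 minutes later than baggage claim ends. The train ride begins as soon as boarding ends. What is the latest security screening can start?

Baggage claim ends at 6:14 PM − 290 min = 1:24 PM.
Boarding starts at 1:24 PM + 318 min = 6:42 PM.
Boarding ends at 6:42 PM + 165 min = 9:27 PM.
So the train ride starts at 9:27 PM.
Security screening is bounded by the train ride, so the latest it can start is 9:27 PM.

9:27 PM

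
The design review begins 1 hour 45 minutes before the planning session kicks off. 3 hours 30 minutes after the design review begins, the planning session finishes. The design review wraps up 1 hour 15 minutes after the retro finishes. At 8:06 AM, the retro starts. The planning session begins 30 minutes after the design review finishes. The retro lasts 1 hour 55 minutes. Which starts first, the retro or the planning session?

The retro ends at 8:06 AM + 115 min = 10:01 AM.
The design review ends at 10:01 AM + 75 min = 11:16 AM.
The planning session starts at 11:16 AM + 30 min = 11:46 AM.
The retro starts at 8:06 AM and the planning session starts at 11:46 AM, so the retro is first.

the retro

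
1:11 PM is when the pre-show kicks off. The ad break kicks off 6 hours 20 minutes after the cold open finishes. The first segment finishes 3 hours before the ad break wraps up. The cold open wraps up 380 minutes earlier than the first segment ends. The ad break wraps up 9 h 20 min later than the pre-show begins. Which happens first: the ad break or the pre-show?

the pre-show

The ad break ends at 1:11 PM + 560 min = 10:31 PM.
The first segment ends at 10:31 PM − 180 min = 7:31 PM.
The cold open ends at 7:31 PM − 380 min = 1:11 PM.
The ad break starts at 1:11 PM + 380 min = 7:31 PM.
The ad break starts at 7:31 PM and the pre-show starts at 1:11 PM, so the pre-show is first.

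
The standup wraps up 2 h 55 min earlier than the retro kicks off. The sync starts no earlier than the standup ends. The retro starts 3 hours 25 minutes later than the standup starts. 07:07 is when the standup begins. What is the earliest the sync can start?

The retro starts at 07:07 + 205 min = 10:32.
The standup ends at 10:32 − 175 min = 07:37.
The sync is bounded by the standup, so the earliest it can start is 07:37.

07:37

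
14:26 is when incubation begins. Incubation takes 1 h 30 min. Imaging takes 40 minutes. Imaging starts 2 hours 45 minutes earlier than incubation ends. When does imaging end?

13:51

Incubation ends at 14:26 + 90 min = 15:56.
Imaging starts at 15:56 − 165 min = 13:11.
Imaging ends at 13:11 + 40 min = 13:51.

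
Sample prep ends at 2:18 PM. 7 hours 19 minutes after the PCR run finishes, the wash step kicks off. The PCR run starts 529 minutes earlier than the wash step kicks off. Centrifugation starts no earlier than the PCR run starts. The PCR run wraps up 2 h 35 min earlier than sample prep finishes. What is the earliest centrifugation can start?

The PCR run ends at 2:18 PM − 155 min = 11:43 AM.
The wash step starts at 11:43 AM + 439 min = 7:02 PM.
The PCR run starts at 7:02 PM − 529 min = 10:13 AM.
Centrifugation is bounded by the PCR run, so the earliest it can start is 10:13 AM.

10:13 AM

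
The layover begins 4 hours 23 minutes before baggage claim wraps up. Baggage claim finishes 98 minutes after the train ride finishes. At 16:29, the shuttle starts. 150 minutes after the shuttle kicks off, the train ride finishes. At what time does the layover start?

The train ride ends at 16:29 + 150 min = 18:59.
Baggage claim ends at 18:59 + 98 min = 20:37.
The layover starts at 20:37 − 263 min = 16:14.

16:14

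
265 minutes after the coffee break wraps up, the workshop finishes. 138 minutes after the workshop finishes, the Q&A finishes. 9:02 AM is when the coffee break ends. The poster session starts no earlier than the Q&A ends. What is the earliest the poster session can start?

3:45 PM

The workshop ends at 9:02 AM + 265 min = 1:27 PM.
The Q&A ends at 1:27 PM + 138 min = 3:45 PM.
The poster session is bounded by the Q&A, so the earliest it can start is 3:45 PM.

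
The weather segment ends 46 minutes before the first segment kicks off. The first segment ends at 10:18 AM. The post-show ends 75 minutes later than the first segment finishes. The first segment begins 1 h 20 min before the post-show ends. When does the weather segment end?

The post-show ends at 10:18 AM + 75 min = 11:33 AM.
The first segment starts at 11:33 AM − 80 min = 10:13 AM.
The weather segment ends at 10:13 AM − 46 min = 9:27 AM.

9:27 AM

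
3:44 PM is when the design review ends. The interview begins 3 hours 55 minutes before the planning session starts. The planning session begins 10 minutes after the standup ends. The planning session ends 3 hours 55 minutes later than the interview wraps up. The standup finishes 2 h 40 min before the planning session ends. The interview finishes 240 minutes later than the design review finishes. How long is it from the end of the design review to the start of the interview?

The interview ends at 3:44 PM + 240 min = 7:44 PM.
The planning session ends at 7:44 PM + 235 min = 11:39 PM.
The standup ends at 11:39 PM − 160 min = 8:59 PM.
The planning session starts at 8:59 PM + 10 min = 9:09 PM.
The interview starts at 9:09 PM − 235 min = 5:14 PM.
From 3:44 PM to 5:14 PM is 1 hour 30 minutes.

1 hour 30 minutes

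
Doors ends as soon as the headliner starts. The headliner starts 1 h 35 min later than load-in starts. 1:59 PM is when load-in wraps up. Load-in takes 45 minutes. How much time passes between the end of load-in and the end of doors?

Load-in starts at 1:59 PM − 45 min = 1:14 PM.
The headliner starts at 1:14 PM + 95 min = 2:49 PM.
So doors ends at 2:49 PM.
From 1:59 PM to 2:49 PM is 50 minutes.

50 minutes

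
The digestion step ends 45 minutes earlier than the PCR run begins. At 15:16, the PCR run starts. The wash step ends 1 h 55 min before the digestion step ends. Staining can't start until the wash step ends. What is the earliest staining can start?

The digestion step ends at 15:16 − 45 min = 14:31.
The wash step ends at 14:31 − 115 min = 12:36.
Staining is bounded by the wash step, so the earliest it can start is 12:36.

12:36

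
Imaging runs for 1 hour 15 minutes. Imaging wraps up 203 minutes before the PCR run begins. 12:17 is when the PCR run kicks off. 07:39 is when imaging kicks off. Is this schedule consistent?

Imaging ends at 12:17 − 203 min = 08:54.
Imaging starts at 08:54 − 75 min = 07:39.
That matches the stated 07:39, so the schedule is consistent.

Yes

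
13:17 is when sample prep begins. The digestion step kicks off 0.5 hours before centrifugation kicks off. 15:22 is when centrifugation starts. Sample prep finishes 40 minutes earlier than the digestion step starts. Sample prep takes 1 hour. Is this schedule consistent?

The digestion step starts at 15:22 − 30 min = 14:52.
Sample prep ends at 14:52 − 40 min = 14:12.
Sample prep starts at 14:12 − 60 min = 13:12.
But sample prep is also said to start at 13:17 — a 5-minute conflict.

No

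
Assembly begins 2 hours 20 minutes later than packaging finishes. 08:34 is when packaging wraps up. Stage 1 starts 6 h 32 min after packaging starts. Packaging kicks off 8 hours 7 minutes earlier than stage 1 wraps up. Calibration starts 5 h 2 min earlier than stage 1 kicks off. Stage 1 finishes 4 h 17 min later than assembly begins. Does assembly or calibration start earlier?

calibration

Assembly starts at 08:34 + 140 min = 10:54.
Stage 1 ends at 10:54 + 257 min = 15:11.
Packaging starts at 15:11 − 487 min = 07:04.
Stage 1 starts at 07:04 + 392 min = 13:36.
Calibration starts at 13:36 − 302 min = 08:34.
Assembly starts at 10:54 and calibration starts at 08:34, so calibration is first.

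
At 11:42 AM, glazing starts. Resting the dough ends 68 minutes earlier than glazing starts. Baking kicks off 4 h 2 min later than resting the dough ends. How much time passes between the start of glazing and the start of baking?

2 hours 54 minutes

Resting the dough ends at 11:42 AM − 68 min = 10:34 AM.
Baking starts at 10:34 AM + 242 min = 2:36 PM.
From 11:42 AM to 2:36 PM is 2 hours 54 minutes.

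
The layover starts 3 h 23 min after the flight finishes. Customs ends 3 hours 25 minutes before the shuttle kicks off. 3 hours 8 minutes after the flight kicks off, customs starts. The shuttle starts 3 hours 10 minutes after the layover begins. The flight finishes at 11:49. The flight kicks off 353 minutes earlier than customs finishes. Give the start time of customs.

The layover starts at 11:49 + 203 min = 15:12.
The shuttle starts at 15:12 + 190 min = 18:22.
Customs ends at 18:22 − 205 min = 14:57.
The flight starts at 14:57 − 353 min = 09:04.
Customs starts at 09:04 + 188 min = 12:12.

12:12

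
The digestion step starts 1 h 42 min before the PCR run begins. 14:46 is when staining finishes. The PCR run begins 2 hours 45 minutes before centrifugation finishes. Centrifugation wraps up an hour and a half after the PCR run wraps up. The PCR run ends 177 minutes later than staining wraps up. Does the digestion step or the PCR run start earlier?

The PCR run ends at 14:46 + 177 min = 17:43.
Centrifugation ends at 17:43 + 90 min = 19:13.
The PCR run starts at 19:13 − 165 min = 16:28.
The digestion step starts at 16:28 − 102 min = 14:46.
The digestion step starts at 14:46 and the PCR run starts at 16:28, so the digestion step is first.

the digestion step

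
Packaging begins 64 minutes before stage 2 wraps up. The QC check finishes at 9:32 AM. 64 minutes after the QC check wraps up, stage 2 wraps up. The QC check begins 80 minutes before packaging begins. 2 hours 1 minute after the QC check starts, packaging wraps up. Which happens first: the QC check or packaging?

the QC check

Stage 2 ends at 9:32 AM + 64 min = 10:36 AM.
Packaging starts at 10:36 AM − 64 min = 9:32 AM.
The QC check starts at 9:32 AM − 80 min = 8:12 AM.
The QC check starts at 8:12 AM and packaging starts at 9:32 AM, so the QC check is first.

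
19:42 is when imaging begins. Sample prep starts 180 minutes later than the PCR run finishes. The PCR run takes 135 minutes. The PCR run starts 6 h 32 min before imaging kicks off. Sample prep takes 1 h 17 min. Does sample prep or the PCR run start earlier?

The PCR run starts at 19:42 − 392 min = 13:10.
The PCR run ends at 13:10 + 135 min = 15:25.
Sample prep starts at 15:25 + 180 min = 18:25.
Sample prep starts at 18:25 and the PCR run starts at 13:10, so the PCR run is first.

the PCR run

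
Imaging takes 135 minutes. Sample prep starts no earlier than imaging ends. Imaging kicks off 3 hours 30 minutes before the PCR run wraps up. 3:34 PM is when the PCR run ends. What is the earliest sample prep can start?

2:19 PM

Imaging starts at 3:34 PM − 210 min = 12:04 PM.
Imaging ends at 12:04 PM + 135 min = 2:19 PM.
Sample prep is bounded by imaging, so the earliest it can start is 2:19 PM.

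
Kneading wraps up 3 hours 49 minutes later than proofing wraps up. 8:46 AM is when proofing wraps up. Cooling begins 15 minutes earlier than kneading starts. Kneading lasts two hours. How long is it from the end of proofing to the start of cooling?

1 hour 34 minutes

Kneading ends at 8:46 AM + 229 min = 12:35 PM.
Kneading starts at 12:35 PM − 120 min = 10:35 AM.
Cooling starts at 10:35 AM − 15 min = 10:20 AM.
From 8:46 AM to 10:20 AM is 1 hour 34 minutes.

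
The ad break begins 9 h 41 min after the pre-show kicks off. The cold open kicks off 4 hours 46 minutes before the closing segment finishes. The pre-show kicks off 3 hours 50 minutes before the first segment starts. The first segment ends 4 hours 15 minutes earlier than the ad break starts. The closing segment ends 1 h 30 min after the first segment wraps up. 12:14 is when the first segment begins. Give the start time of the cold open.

10:34

The pre-show starts at 12:14 − 230 min = 08:24.
The ad break starts at 08:24 + 581 min = 18:05.
The first segment ends at 18:05 − 255 min = 13:50.
The closing segment ends at 13:50 + 90 min = 15:20.
The cold open starts at 15:20 − 286 min = 10:34.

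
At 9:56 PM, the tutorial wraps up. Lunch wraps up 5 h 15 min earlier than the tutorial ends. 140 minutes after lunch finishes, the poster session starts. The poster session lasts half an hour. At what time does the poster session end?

7:31 PM

Lunch ends at 9:56 PM − 315 min = 4:41 PM.
The poster session starts at 4:41 PM + 140 min = 7:01 PM.
The poster session ends at 7:01 PM + 30 min = 7:31 PM.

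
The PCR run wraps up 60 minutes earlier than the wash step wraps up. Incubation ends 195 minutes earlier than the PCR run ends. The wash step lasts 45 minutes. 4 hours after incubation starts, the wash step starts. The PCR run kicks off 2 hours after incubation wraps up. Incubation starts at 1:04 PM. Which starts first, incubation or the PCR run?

The wash step starts at 1:04 PM + 240 min = 5:04 PM.
The wash step ends at 5:04 PM + 45 min = 5:49 PM.
The PCR run ends at 5:49 PM − 60 min = 4:49 PM.
Incubation ends at 4:49 PM − 195 min = 1:34 PM.
The PCR run starts at 1:34 PM + 120 min = 3:34 PM.
Incubation starts at 1:04 PM and the PCR run starts at 3:34 PM, so incubation is first.

incubation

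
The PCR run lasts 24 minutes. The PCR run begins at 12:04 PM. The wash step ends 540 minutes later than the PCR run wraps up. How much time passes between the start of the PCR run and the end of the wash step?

9 hours 24 minutes

The PCR run ends at 12:04 PM + 24 min = 12:28 PM.
The wash step ends at 12:28 PM + 540 min = 9:28 PM.
From 12:04 PM to 9:28 PM is 9 hours 24 minutes.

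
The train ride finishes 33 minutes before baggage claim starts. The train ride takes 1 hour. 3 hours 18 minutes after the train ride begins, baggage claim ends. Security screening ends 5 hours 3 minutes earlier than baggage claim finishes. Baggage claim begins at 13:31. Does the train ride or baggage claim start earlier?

the train ride

The train ride ends at 13:31 − 33 min = 12:58.
The train ride starts at 12:58 − 60 min = 11:58.
The train ride starts at 11:58 and baggage claim starts at 13:31, so the train ride is first.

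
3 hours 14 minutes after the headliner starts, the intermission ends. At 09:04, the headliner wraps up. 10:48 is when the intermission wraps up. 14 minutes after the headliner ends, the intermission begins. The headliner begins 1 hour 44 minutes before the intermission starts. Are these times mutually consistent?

Yes

The intermission starts at 09:04 + 14 min = 09:18.
The headliner starts at 09:18 − 104 min = 07:34.
The intermission ends at 07:34 + 194 min = 10:48.
That matches the stated 10:48, so the schedule is consistent.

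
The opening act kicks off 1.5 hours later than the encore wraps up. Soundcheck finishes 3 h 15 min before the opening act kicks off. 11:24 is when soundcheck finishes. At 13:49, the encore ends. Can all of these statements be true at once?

No

The opening act starts at 13:49 + 90 min = 15:19.
Soundcheck ends at 15:19 − 195 min = 12:04.
But soundcheck is also said to end at 11:24 — a 40-minute conflict.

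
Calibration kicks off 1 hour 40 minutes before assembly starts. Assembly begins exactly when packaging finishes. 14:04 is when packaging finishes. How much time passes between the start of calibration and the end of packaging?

1 h 40 min

Assembly starts at 14:04.
Calibration starts at 14:04 − 100 min = 12:24.
From 12:24 to 14:04 is 1 h 40 min.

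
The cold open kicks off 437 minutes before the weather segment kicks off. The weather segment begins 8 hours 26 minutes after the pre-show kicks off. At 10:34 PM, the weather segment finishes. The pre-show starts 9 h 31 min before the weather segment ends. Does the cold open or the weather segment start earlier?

The pre-show starts at 10:34 PM − 571 min = 1:03 PM.
The weather segment starts at 1:03 PM + 506 min = 9:29 PM.
The cold open starts at 9:29 PM − 437 min = 2:12 PM.
The cold open starts at 2:12 PM and the weather segment starts at 9:29 PM, so the cold open is first.

the cold open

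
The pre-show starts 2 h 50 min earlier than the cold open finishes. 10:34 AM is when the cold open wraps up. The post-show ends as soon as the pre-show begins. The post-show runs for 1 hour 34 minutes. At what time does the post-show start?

6:10 AM

The pre-show starts at 10:34 AM − 170 min = 7:44 AM.
So the post-show ends at 7:44 AM.
The post-show starts at 7:44 AM − 94 min = 6:10 AM.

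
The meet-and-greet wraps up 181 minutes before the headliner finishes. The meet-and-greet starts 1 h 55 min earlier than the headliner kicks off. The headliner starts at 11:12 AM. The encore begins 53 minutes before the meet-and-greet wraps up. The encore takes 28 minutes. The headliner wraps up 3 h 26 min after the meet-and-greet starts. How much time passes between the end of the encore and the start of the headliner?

The meet-and-greet starts at 11:12 AM − 115 min = 9:17 AM.
The headliner ends at 9:17 AM + 206 min = 12:43 PM.
The meet-and-greet ends at 12:43 PM − 181 min = 9:42 AM.
The encore starts at 9:42 AM − 53 min = 8:49 AM.
The encore ends at 8:49 AM + 28 min = 9:17 AM.
From 9:17 AM to 11:12 AM is 1 hour 55 minutes.

1 hour 55 minutes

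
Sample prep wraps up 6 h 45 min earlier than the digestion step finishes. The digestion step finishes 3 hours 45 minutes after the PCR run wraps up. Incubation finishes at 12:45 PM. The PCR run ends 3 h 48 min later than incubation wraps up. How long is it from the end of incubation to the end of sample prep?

The PCR run ends at 12:45 PM + 228 min = 4:33 PM.
The digestion step ends at 4:33 PM + 225 min = 8:18 PM.
Sample prep ends at 8:18 PM − 405 min = 1:33 PM.
From 12:45 PM to 1:33 PM is 48 minutes.

48 minutes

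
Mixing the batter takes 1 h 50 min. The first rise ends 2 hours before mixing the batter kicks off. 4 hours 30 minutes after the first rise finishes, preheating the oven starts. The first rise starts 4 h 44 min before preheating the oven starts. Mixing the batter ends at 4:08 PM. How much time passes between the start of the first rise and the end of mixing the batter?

4 hours 4 minutes

Mixing the batter starts at 4:08 PM − 110 min = 2:18 PM.
The first rise ends at 2:18 PM − 120 min = 12:18 PM.
Preheating the oven starts at 12:18 PM + 270 min = 4:48 PM.
The first rise starts at 4:48 PM − 284 min = 12:04 PM.
From 12:04 PM to 4:08 PM is 4 hours 4 minutes.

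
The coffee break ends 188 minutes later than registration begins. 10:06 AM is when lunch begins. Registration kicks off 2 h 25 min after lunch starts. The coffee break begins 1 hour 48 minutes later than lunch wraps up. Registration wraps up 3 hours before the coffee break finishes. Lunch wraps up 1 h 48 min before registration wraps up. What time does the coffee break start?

12:39 PM

Registration starts at 10:06 AM + 145 min = 12:31 PM.
The coffee break ends at 12:31 PM + 188 min = 3:39 PM.
Registration ends at 3:39 PM − 180 min = 12:39 PM.
Lunch ends at 12:39 PM − 108 min = 10:51 AM.
The coffee break starts at 10:51 AM + 108 min = 12:39 PM.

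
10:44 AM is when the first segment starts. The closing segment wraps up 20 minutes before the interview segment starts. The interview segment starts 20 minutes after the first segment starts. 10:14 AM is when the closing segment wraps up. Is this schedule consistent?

The interview segment starts at 10:44 AM + 20 min = 11:04 AM.
The closing segment ends at 11:04 AM − 20 min = 10:44 AM.
But the closing segment is also said to end at 10:14 AM — a 30-minute conflict.

No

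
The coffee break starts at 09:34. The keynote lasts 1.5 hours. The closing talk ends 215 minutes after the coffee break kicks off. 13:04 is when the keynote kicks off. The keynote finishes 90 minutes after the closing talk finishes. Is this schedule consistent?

The closing talk ends at 09:34 + 215 min = 13:09.
The keynote ends at 13:09 + 90 min = 14:39.
The keynote starts at 14:39 − 90 min = 13:09.
But the keynote is also said to start at 13:04 — a 5-minute conflict.

No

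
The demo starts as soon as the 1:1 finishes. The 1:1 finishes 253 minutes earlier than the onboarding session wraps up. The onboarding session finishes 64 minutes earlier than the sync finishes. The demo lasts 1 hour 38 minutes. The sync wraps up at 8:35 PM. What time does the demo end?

4:56 PM

The onboarding session ends at 8:35 PM − 64 min = 7:31 PM.
The 1:1 ends at 7:31 PM − 253 min = 3:18 PM.
So the demo starts at 3:18 PM.
The demo ends at 3:18 PM + 98 min = 4:56 PM.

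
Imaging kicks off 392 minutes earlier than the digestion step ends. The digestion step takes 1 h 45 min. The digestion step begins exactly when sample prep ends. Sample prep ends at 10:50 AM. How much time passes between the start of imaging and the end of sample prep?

The digestion step starts at 10:50 AM.
The digestion step ends at 10:50 AM + 105 min = 12:35 PM.
Imaging starts at 12:35 PM − 392 min = 6:03 AM.
From 6:03 AM to 10:50 AM is 287 minutes.

287 minutes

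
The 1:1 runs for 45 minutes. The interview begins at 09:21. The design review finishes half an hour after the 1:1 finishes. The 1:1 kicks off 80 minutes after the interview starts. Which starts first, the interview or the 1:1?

The 1:1 starts at 09:21 + 80 min = 10:41.
The interview starts at 09:21 and the 1:1 starts at 10:41, so the interview is first.

the interview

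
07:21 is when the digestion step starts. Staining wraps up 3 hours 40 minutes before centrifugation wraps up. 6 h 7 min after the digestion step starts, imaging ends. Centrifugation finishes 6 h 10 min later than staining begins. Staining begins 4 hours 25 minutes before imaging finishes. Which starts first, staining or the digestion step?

the digestion step

Imaging ends at 07:21 + 367 min = 13:28.
Staining starts at 13:28 − 265 min = 09:03.
Staining starts at 09:03 and the digestion step starts at 07:21, so the digestion step is first.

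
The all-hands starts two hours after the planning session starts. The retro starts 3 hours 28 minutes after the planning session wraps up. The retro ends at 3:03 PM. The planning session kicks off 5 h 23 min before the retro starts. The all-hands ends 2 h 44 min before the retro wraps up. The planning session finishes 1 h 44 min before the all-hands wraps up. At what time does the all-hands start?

10:40 AM

The all-hands ends at 3:03 PM − 164 min = 12:19 PM.
The planning session ends at 12:19 PM − 104 min = 10:35 AM.
The retro starts at 10:35 AM + 208 min = 2:03 PM.
The planning session starts at 2:03 PM − 323 min = 8:40 AM.
The all-hands starts at 8:40 AM + 120 min = 10:40 AM.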